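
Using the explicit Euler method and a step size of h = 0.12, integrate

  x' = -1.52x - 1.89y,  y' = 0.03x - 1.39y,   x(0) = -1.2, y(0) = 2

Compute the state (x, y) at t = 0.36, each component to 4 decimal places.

-1.5802, 1.1440

Euler on (x,y): x_{n+1} = x_n + h·x', y_{n+1} = y_n + h·y'.
0.000000: (-1.200000, 2.000000); f=(-1.956000, -2.816000) → (-1.434720, 1.662080)
0.120000: (-1.434720, 1.662080); f=(-0.960557, -2.353333) → (-1.549987, 1.379680)
0.240000: (-1.549987, 1.379680); f=(-0.251615, -1.964255) → (-1.580181, 1.143969)
(x(0.36), y(0.36)) ≈ (-1.5802, 1.1440)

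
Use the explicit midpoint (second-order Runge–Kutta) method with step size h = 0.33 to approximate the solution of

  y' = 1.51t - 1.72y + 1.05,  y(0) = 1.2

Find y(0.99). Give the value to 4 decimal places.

1.1991

Midpoint: k1 = f(t_n, y_n); k2 = f(t_n + h/2, y_n + (h/2)·k1); y_{n+1} = y_n + h·k2.
t=0.000000, y=1.200000:
  k1 = f(0.000000, 1.200000) = -1.014000
  k2 = f(0.165000, 1.032690) = -0.477077
  y ← 1.200000 + 0.33·(-0.477077) = 1.042565
t=0.330000, y=1.042565:
  k1 = f(0.330000, 1.042565) = -0.244911
  k2 = f(0.495000, 1.002154) = 0.073745
  y ← 1.042565 + 0.33·0.073745 = 1.066900
t=0.660000, y=1.066900:
  k1 = f(0.660000, 1.066900) = 0.211531
  k2 = f(0.825000, 1.101803) = 0.400649
  y ← 1.066900 + 0.33·0.400649 = 1.199114
y(0.99) ≈ 1.1991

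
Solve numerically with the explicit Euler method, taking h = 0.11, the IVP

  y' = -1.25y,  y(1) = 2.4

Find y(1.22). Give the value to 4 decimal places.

1.7854

Euler: y_{n+1} = y_n + h·f(t_n, y_n).
t=1.000000, y=2.400000: f=-3.000000 → y ← 2.400000 + 0.11·(-3.000000) = 2.070000
t=1.110000, y=2.070000: f=-2.587500 → y ← 2.070000 + 0.11·(-2.587500) = 1.785375
y(1.22) ≈ 1.7854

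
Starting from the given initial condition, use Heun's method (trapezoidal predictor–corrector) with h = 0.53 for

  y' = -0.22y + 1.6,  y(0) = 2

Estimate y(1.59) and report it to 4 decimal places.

3.5531

Heun: k1 = f(s_n, y_n); k2 = f(s_n + h, y_n + h·k1); y_{n+1} = y_n + (h/2)·(k1 + k2).
s=0.000000, y=2.000000:
  k1 = f(0.000000, 2.000000) = 1.160000
  k2 = f(0.530000, 2.614800) = 1.024744
  y ← 2.000000 + (0.53/2)·(1.160000 + 1.024744) = 2.578957
s=0.530000, y=2.578957:
  k1 = f(0.530000, 2.578957) = 1.032629
  k2 = f(1.060000, 3.126251) = 0.912225
  y ← 2.578957 + (0.53/2)·(1.032629 + 0.912225) = 3.094344
s=1.060000, y=3.094344:
  k1 = f(1.060000, 3.094344) = 0.919244
  k2 = f(1.590000, 3.581543) = 0.812061
  y ← 3.094344 + (0.53/2)·(0.919244 + 0.812061) = 3.553139
y(1.59) ≈ 3.5531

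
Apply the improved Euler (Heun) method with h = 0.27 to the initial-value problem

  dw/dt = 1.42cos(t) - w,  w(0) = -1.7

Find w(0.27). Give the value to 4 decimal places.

-0.9783

Heun: k1 = f(t_n, w_n); k2 = f(t_n + h, w_n + h·k1); w_{n+1} = w_n + (h/2)·(k1 + k2).
t=0.000000, w=-1.700000:
  k1 = f(0.000000, -1.700000) = 3.120000
  k2 = f(0.270000, -0.857600) = 2.226155
  w ← -1.700000 + (0.27/2)·(3.120000 + 2.226155) = -0.978269
w(0.27) ≈ -0.9783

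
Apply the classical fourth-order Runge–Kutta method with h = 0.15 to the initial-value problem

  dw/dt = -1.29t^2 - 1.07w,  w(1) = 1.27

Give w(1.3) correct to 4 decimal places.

0.4749

RK4: k1 = f(t_n, w_n); k2 = f(t_n + h/2, w_n + (h/2)·k1); k3 = f(t_n + h/2, w_n + (h/2)·k2); k4 = f(t_n + h, w_n + h·k3); w_{n+1} = w_n + (h/6)·(k1 + 2k2 + 2k3 + k4).
t=1.000000, w=1.270000:
  k1 = f(1.000000, 1.270000) = -2.648900
  k2 = f(1.075000, 1.071333) = -2.637082
  k3 = f(1.075000, 1.072219) = -2.638030
  k4 = f(1.150000, 0.874295) = -2.641521
  w ← 1.270000 + (0.15/6)·(k1 + 2k2 + 2k3 + k4) = 0.873984
t=1.150000, w=0.873984:
  k1 = f(1.150000, 0.873984) = -2.641188
  k2 = f(1.225000, 0.675895) = -2.659014
  k3 = f(1.225000, 0.674558) = -2.657583
  k4 = f(1.300000, 0.475346) = -2.688721
  w ← 0.873984 + (0.15/6)·(k1 + 2k2 + 2k3 + k4) = 0.474906
w(1.3) ≈ 0.4749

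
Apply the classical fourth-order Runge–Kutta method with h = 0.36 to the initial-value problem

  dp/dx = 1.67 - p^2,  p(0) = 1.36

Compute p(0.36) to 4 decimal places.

1.3189

RK4: k1 = f(x_n, p_n); k2 = f(x_n + h/2, p_n + (h/2)·k1); k3 = f(x_n + h/2, p_n + (h/2)·k2); k4 = f(x_n + h, p_n + h·k3); p_{n+1} = p_n + (h/6)·(k1 + 2k2 + 2k3 + k4).
x=0.000000, p=1.360000:
  k1 = f(0.000000, 1.360000) = -0.179600
  k2 = f(0.180000, 1.327672) = -0.092713
  k3 = f(0.180000, 1.343312) = -0.134486
  k4 = f(0.360000, 1.311585) = -0.050255
  p ← 1.360000 + (0.36/6)·(k1 + 2k2 + 2k3 + k4) = 1.318945
p(0.36) ≈ 1.3189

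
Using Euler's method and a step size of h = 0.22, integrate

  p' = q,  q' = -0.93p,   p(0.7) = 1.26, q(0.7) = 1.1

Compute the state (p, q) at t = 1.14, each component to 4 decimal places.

Euler on (p,q): p_{n+1} = p_n + h·p', q_{n+1} = q_n + h·q'.
0.700000: (1.260000, 1.100000); f=(1.100000, -1.171800) → (1.502000, 0.842204)
0.920000: (1.502000, 0.842204); f=(0.842204, -1.396860) → (1.687285, 0.534895)
(p(1.14), q(1.14)) ≈ (1.6873, 0.5349)

1.6873, 0.5349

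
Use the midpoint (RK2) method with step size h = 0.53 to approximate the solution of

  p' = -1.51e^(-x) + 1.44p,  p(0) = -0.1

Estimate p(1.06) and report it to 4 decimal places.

Midpoint: k1 = f(x_n, p_n); k2 = f(x_n + h/2, p_n + (h/2)·k1); p_{n+1} = p_n + h·k2.
x=0.000000, p=-0.100000:
  k1 = f(0.000000, -0.100000) = -1.654000
  k2 = f(0.265000, -0.538310) = -1.933647
  p ← -0.100000 + 0.53·(-1.933647) = -1.124833
x=0.530000, p=-1.124833:
  k1 = f(0.530000, -1.124833) = -2.508553
  k2 = f(0.795000, -1.789600) = -3.258911
  p ← -1.124833 + 0.53·(-3.258911) = -2.852056
p(1.06) ≈ -2.8521

-2.8521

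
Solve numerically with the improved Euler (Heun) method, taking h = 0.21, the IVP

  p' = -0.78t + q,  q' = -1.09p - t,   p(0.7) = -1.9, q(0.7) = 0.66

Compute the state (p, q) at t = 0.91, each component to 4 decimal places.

Heun on (p,q): k1 = f(t_n, state_n); k2 = f(t_n + h, state_n + h·k1); state_{n+1} = state_n + (h/2)·(k1 + k2).
0.700000: (-1.900000, 0.660000)
  k1 = (0.114000, 1.371000)
  predictor → (-1.876060, 0.947910)
  k2 = (0.238110, 1.134905)
  → (-1.863028, 0.923120)
(p(0.91), q(0.91)) ≈ (-1.8630, 0.9231)

-1.8630, 0.9231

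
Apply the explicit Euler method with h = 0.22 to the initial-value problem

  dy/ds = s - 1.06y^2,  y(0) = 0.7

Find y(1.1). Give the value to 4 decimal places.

0.7425

Euler: y_{n+1} = y_n + h·f(s_n, y_n).
s=0.000000, y=0.700000: f=-0.519400 → y ← 0.700000 + 0.22·(-0.519400) = 0.585732
s=0.220000, y=0.585732: f=-0.143667 → y ← 0.585732 + 0.22·(-0.143667) = 0.554125
s=0.440000, y=0.554125: f=0.114522 → y ← 0.554125 + 0.22·0.114522 = 0.579320
s=0.660000, y=0.579320: f=0.304252 → y ← 0.579320 + 0.22·0.304252 = 0.646255
s=0.880000, y=0.646255: f=0.437295 → y ← 0.646255 + 0.22·0.437295 = 0.742460
y(1.1) ≈ 0.7425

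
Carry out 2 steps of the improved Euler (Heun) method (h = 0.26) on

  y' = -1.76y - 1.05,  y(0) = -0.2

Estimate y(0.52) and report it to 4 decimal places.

Heun: k1 = f(x_n, y_n); k2 = f(x_n + h, y_n + h·k1); y_{n+1} = y_n + (h/2)·(k1 + k2).
x=0.000000, y=-0.200000:
  k1 = f(0.000000, -0.200000) = -0.698000
  k2 = f(0.260000, -0.381480) = -0.378595
  y ← -0.200000 + (0.26/2)·(-0.698000 + (-0.378595)) = -0.339957
x=0.260000, y=-0.339957:
  k1 = f(0.260000, -0.339957) = -0.451675
  k2 = f(0.520000, -0.457393) = -0.244989
  y ← -0.339957 + (0.26/2)·(-0.451675 + (-0.244989)) = -0.430524
y(0.52) ≈ -0.4305

-0.4305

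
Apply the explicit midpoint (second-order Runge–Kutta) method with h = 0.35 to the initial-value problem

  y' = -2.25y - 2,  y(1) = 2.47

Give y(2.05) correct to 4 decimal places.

-0.4095

Midpoint: k1 = f(x_n, y_n); k2 = f(x_n + h/2, y_n + (h/2)·k1); y_{n+1} = y_n + h·k2.
x=1.000000, y=2.470000:
  k1 = f(1.000000, 2.470000) = -7.557500
  k2 = f(1.175000, 1.147438) = -4.581734
  y ← 2.470000 + 0.35·(-4.581734) = 0.866393
x=1.350000, y=0.866393:
  k1 = f(1.350000, 0.866393) = -3.949384
  k2 = f(1.525000, 0.175251) = -2.394314
  y ← 0.866393 + 0.35·(-2.394314) = 0.028383
x=1.700000, y=0.028383:
  k1 = f(1.700000, 0.028383) = -2.063862
  k2 = f(1.875000, -0.332793) = -1.251216
  y ← 0.028383 + 0.35·(-1.251216) = -0.409543
y(2.05) ≈ -0.4095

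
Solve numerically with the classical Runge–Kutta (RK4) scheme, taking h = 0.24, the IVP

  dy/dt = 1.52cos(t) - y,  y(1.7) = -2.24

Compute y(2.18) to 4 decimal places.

RK4: k1 = f(t_n, y_n); k2 = f(t_n + h/2, y_n + (h/2)·k1); k3 = f(t_n + h/2, y_n + (h/2)·k2); k4 = f(t_n + h, y_n + h·k3); y_{n+1} = y_n + (h/6)·(k1 + 2k2 + 2k3 + k4).
t=1.700000, y=-2.240000:
  k1 = f(1.700000, -2.240000) = 2.044156
  k2 = f(1.820000, -1.994701) = 1.619820
  k3 = f(1.820000, -2.045622) = 1.670740
  k4 = f(1.940000, -1.839022) = 1.290496
  y ← -2.240000 + (0.24/6)·(k1 + 2k2 + 2k3 + k4) = -1.843369
t=1.940000, y=-1.843369:
  k1 = f(1.940000, -1.843369) = 1.294842
  k2 = f(2.060000, -1.687988) = 0.973705
  k3 = f(2.060000, -1.726524) = 1.012241
  k4 = f(2.180000, -1.600431) = 0.730665
  y ← -1.843369 + (0.24/6)·(k1 + 2k2 + 2k3 + k4) = -1.603473
y(2.18) ≈ -1.6035

-1.6035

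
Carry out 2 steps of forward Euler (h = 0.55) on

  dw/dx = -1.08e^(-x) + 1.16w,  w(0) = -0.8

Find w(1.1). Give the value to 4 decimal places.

-3.4621

Euler: w_{n+1} = w_n + h·f(x_n, w_n).
x=0.000000, w=-0.800000: f=-2.008000 → w ← -0.800000 + 0.55·(-2.008000) = -1.904400
x=0.550000, w=-1.904400: f=-2.832210 → w ← -1.904400 + 0.55·(-2.832210) = -3.462115
w(1.1) ≈ -3.4621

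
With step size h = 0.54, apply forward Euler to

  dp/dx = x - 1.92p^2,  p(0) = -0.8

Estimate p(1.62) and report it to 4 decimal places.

Euler: p_{n+1} = p_n + h·f(x_n, p_n).
x=0.000000, p=-0.800000: f=-1.228800 → p ← -0.800000 + 0.54·(-1.228800) = -1.463552
x=0.540000, p=-1.463552: f=-3.572610 → p ← -1.463552 + 0.54·(-3.572610) = -3.392761
x=1.080000, p=-3.392761: f=-21.020795 → p ← -3.392761 + 0.54·(-21.020795) = -14.743991
p(1.62) ≈ -14.7440

-14.7440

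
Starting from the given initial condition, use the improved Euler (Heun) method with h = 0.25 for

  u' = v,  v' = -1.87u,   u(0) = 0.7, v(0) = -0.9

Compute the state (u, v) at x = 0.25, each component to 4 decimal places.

Heun on (u,v): k1 = f(x_n, state_n); k2 = f(x_n + h, state_n + h·k1); state_{n+1} = state_n + (h/2)·(k1 + k2).
0.000000: (0.700000, -0.900000)
  k1 = (-0.900000, -1.309000)
  predictor → (0.475000, -1.227250)
  k2 = (-1.227250, -0.888250)
  → (0.434094, -1.174656)
(u(0.25), v(0.25)) ≈ (0.4341, -1.1747)

0.4341, -1.1747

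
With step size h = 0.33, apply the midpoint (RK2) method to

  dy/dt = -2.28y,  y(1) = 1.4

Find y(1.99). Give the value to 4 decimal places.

Midpoint: k1 = f(t_n, y_n); k2 = f(t_n + h/2, y_n + (h/2)·k1); y_{n+1} = y_n + h·k2.
t=1.000000, y=1.400000:
  k1 = f(1.000000, 1.400000) = -3.192000
  k2 = f(1.165000, 0.873320) = -1.991170
  y ← 1.400000 + 0.33·(-1.991170) = 0.742914
t=1.330000, y=0.742914:
  k1 = f(1.330000, 0.742914) = -1.693844
  k2 = f(1.495000, 0.463430) = -1.056620
  y ← 0.742914 + 0.33·(-1.056620) = 0.394229
t=1.660000, y=0.394229:
  k1 = f(1.660000, 0.394229) = -0.898843
  k2 = f(1.825000, 0.245920) = -0.560698
  y ← 0.394229 + 0.33·(-0.560698) = 0.209199
y(1.99) ≈ 0.2092

0.2092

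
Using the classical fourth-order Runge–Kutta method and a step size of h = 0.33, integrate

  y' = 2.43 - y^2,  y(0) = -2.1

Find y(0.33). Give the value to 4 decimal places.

RK4: k1 = f(s_n, y_n); k2 = f(s_n + h/2, y_n + (h/2)·k1); k3 = f(s_n + h/2, y_n + (h/2)·k2); k4 = f(s_n + h, y_n + h·k3); y_{n+1} = y_n + (h/6)·(k1 + 2k2 + 2k3 + k4).
s=0.000000, y=-2.100000:
  k1 = f(0.000000, -2.100000) = -1.980000
  k2 = f(0.165000, -2.426700) = -3.458873
  k3 = f(0.165000, -2.670714) = -4.702713
  k4 = f(0.330000, -3.651895) = -10.906340
  y ← -2.100000 + (0.33/6)·(k1 + 2k2 + 2k3 + k4) = -3.706523
y(0.33) ≈ -3.7065

-3.7065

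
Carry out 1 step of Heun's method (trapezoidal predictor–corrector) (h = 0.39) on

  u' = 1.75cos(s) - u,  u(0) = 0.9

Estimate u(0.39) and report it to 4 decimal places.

Heun: k1 = f(s_n, u_n); k2 = f(s_n + h, u_n + h·k1); u_{n+1} = u_n + (h/2)·(k1 + k2).
s=0.000000, u=0.900000:
  k1 = f(0.000000, 0.900000) = 0.850000
  k2 = f(0.390000, 1.231500) = 0.387091
  u ← 0.900000 + (0.39/2)·(0.850000 + 0.387091) = 1.141233
u(0.39) ≈ 1.1412

1.1412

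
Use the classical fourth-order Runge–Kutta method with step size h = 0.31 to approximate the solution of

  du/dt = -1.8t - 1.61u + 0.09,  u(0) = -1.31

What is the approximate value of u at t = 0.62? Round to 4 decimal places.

RK4: k1 = f(t_n, u_n); k2 = f(t_n + h/2, u_n + (h/2)·k1); k3 = f(t_n + h/2, u_n + (h/2)·k2); k4 = f(t_n + h, u_n + h·k3); u_{n+1} = u_n + (h/6)·(k1 + 2k2 + 2k3 + k4).
t=0.000000, u=-1.310000:
  k1 = f(0.000000, -1.310000) = 2.199100
  k2 = f(0.155000, -0.969140) = 1.371315
  k3 = f(0.155000, -1.097446) = 1.577888
  k4 = f(0.310000, -0.820855) = 0.853576
  u ← -1.310000 + (0.31/6)·(k1 + 2k2 + 2k3 + k4) = -0.847527
t=0.310000, u=-0.847527:
  k1 = f(0.310000, -0.847527) = 0.896519
  k2 = f(0.465000, -0.708567) = 0.393793
  k3 = f(0.465000, -0.786490) = 0.519248
  k4 = f(0.620000, -0.686560) = 0.079362
  u ← -0.847527 + (0.31/6)·(k1 + 2k2 + 2k3 + k4) = -0.702759
u(0.62) ≈ -0.7028

-0.7028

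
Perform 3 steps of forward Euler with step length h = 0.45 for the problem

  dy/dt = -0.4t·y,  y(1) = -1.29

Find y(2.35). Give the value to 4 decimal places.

Euler: y_{n+1} = y_n + h·f(t_n, y_n).
t=1.000000, y=-1.290000: f=0.516000 → y ← -1.290000 + 0.45·0.516000 = -1.057800
t=1.450000, y=-1.057800: f=0.613524 → y ← -1.057800 + 0.45·0.613524 = -0.781714
t=1.900000, y=-0.781714: f=0.594103 → y ← -0.781714 + 0.45·0.594103 = -0.514368
y(2.35) ≈ -0.5144

-0.5144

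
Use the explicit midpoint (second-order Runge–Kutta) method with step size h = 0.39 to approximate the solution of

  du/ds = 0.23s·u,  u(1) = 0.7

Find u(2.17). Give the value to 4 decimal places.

Midpoint: k1 = f(s_n, u_n); k2 = f(s_n + h/2, u_n + (h/2)·k1); u_{n+1} = u_n + h·k2.
s=1.000000, u=0.700000:
  k1 = f(1.000000, 0.700000) = 0.161000
  k2 = f(1.195000, 0.731395) = 0.201024
  u ← 0.700000 + 0.39·0.201024 = 0.778399
s=1.390000, u=0.778399:
  k1 = f(1.390000, 0.778399) = 0.248854
  k2 = f(1.585000, 0.826926) = 0.301456
  u ← 0.778399 + 0.39·0.301456 = 0.895967
s=1.780000, u=0.895967:
  k1 = f(1.780000, 0.895967) = 0.366809
  k2 = f(1.975000, 0.967495) = 0.439485
  u ← 0.895967 + 0.39·0.439485 = 1.067366
u(2.17) ≈ 1.0674

1.0674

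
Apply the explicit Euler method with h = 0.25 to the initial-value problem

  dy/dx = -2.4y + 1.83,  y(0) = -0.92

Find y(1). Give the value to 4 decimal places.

Euler: y_{n+1} = y_n + h·f(x_n, y_n).
x=0.000000, y=-0.920000: f=4.038000 → y ← -0.920000 + 0.25·4.038000 = 0.089500
x=0.250000, y=0.089500: f=1.615200 → y ← 0.089500 + 0.25·1.615200 = 0.493300
x=0.500000, y=0.493300: f=0.646080 → y ← 0.493300 + 0.25·0.646080 = 0.654820
x=0.750000, y=0.654820: f=0.258432 → y ← 0.654820 + 0.25·0.258432 = 0.719428
y(1) ≈ 0.7194

0.7194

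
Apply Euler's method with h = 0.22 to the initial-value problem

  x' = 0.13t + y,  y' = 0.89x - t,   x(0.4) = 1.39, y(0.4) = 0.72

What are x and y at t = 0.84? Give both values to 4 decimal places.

1.7765, 1.0732

Euler on (x,y): x_{n+1} = x_n + h·x', y_{n+1} = y_n + h·y'.
0.400000: (1.390000, 0.720000); f=(0.772000, 0.837100) → (1.559840, 0.904162)
0.620000: (1.559840, 0.904162); f=(0.984762, 0.768258) → (1.776488, 1.073179)
(x(0.84), y(0.84)) ≈ (1.7765, 1.0732)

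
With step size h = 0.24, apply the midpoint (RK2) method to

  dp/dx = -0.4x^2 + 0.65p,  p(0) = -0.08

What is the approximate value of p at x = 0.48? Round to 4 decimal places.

Midpoint: k1 = f(x_n, p_n); k2 = f(x_n + h/2, p_n + (h/2)·k1); p_{n+1} = p_n + h·k2.
x=0.000000, p=-0.080000:
  k1 = f(0.000000, -0.080000) = -0.052000
  k2 = f(0.120000, -0.086240) = -0.061816
  p ← -0.080000 + 0.24·(-0.061816) = -0.094836
x=0.240000, p=-0.094836:
  k1 = f(0.240000, -0.094836) = -0.084683
  k2 = f(0.360000, -0.104998) = -0.120089
  p ← -0.094836 + 0.24·(-0.120089) = -0.123657
p(0.48) ≈ -0.1237

-0.1237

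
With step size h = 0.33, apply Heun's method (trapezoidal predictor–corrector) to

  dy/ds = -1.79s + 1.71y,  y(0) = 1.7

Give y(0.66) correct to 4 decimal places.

4.5345

Heun: k1 = f(s_n, y_n); k2 = f(s_n + h, y_n + h·k1); y_{n+1} = y_n + (h/2)·(k1 + k2).
s=0.000000, y=1.700000:
  k1 = f(0.000000, 1.700000) = 2.907000
  k2 = f(0.330000, 2.659310) = 3.956720
  y ← 1.700000 + (0.33/2)·(2.907000 + 3.956720) = 2.832514
s=0.330000, y=2.832514:
  k1 = f(0.330000, 2.832514) = 4.252899
  k2 = f(0.660000, 4.235970) = 6.062109
  y ← 2.832514 + (0.33/2)·(4.252899 + 6.062109) = 4.534490
y(0.66) ≈ 4.5345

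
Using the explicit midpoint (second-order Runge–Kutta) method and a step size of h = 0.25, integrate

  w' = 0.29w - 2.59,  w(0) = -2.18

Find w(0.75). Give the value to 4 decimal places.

Midpoint: k1 = f(s_n, w_n); k2 = f(s_n + h/2, w_n + (h/2)·k1); w_{n+1} = w_n + h·k2.
s=0.000000, w=-2.180000:
  k1 = f(0.000000, -2.180000) = -3.222200
  k2 = f(0.125000, -2.582775) = -3.339005
  w ← -2.180000 + 0.25·(-3.339005) = -3.014751
s=0.250000, w=-3.014751:
  k1 = f(0.250000, -3.014751) = -3.464278
  k2 = f(0.375000, -3.447786) = -3.589858
  w ← -3.014751 + 0.25·(-3.589858) = -3.912216
s=0.500000, w=-3.912216:
  k1 = f(0.500000, -3.912216) = -3.724543
  k2 = f(0.625000, -4.377783) = -3.859557
  w ← -3.912216 + 0.25·(-3.859557) = -4.877105
w(0.75) ≈ -4.8771

-4.8771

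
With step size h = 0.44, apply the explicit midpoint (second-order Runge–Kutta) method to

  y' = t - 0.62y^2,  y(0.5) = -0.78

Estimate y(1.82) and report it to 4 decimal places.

0.5331

Midpoint: k1 = f(t_n, y_n); k2 = f(t_n + h/2, y_n + (h/2)·k1); y_{n+1} = y_n + h·k2.
t=0.500000, y=-0.780000:
  k1 = f(0.500000, -0.780000) = 0.122792
  k2 = f(0.720000, -0.752986) = 0.368468
  y ← -0.780000 + 0.44·0.368468 = -0.617874
t=0.940000, y=-0.617874:
  k1 = f(0.940000, -0.617874) = 0.703304
  k2 = f(1.160000, -0.463147) = 1.027007
  y ← -0.617874 + 0.44·1.027007 = -0.165991
t=1.380000, y=-0.165991:
  k1 = f(1.380000, -0.165991) = 1.362917
  k2 = f(1.600000, 0.133850) = 1.588892
  y ← -0.165991 + 0.44·1.588892 = 0.533121
y(1.82) ≈ 0.5331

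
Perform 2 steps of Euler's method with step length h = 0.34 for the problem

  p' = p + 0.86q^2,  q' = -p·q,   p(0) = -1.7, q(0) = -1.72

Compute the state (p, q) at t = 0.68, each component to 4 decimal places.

0.2606, -4.0181

Euler on (p,q): p_{n+1} = p_n + h·p', q_{n+1} = q_n + h·q'.
0.000000: (-1.700000, -1.720000); f=(0.844224, -2.924000) → (-1.412964, -2.714160)
0.340000: (-1.412964, -2.714160); f=(4.922368, -3.835010) → (0.260641, -4.018063)
(p(0.68), q(0.68)) ≈ (0.2606, -4.0181)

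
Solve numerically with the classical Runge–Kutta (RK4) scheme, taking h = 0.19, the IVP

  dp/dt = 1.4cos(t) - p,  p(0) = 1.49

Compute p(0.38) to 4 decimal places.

1.4500

RK4: k1 = f(t_n, p_n); k2 = f(t_n + h/2, p_n + (h/2)·k1); k3 = f(t_n + h/2, p_n + (h/2)·k2); k4 = f(t_n + h, p_n + h·k3); p_{n+1} = p_n + (h/6)·(k1 + 2k2 + 2k3 + k4).
t=0.000000, p=1.490000:
  k1 = f(0.000000, 1.490000) = -0.090000
  k2 = f(0.095000, 1.481450) = -0.087763
  k3 = f(0.095000, 1.481663) = -0.087975
  k4 = f(0.190000, 1.473285) = -0.098479
  p ← 1.490000 + (0.19/6)·(k1 + 2k2 + 2k3 + k4) = 1.472901
t=0.190000, p=1.472901:
  k1 = f(0.190000, 1.472901) = -0.098096
  k2 = f(0.285000, 1.463582) = -0.120056
  k3 = f(0.285000, 1.461496) = -0.117970
  k4 = f(0.380000, 1.450487) = -0.150357
  p ← 1.472901 + (0.19/6)·(k1 + 2k2 + 2k3 + k4) = 1.449959
p(0.38) ≈ 1.4500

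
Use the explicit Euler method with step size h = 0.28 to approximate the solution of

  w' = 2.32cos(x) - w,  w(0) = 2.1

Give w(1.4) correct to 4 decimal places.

1.6944

Euler: w_{n+1} = w_n + h·f(x_n, w_n).
x=0.000000, w=2.100000: f=0.220000 → w ← 2.100000 + 0.28·0.220000 = 2.161600
x=0.280000, w=2.161600: f=0.068049 → w ← 2.161600 + 0.28·0.068049 = 2.180654
x=0.560000, w=2.180654: f=-0.215022 → w ← 2.180654 + 0.28·(-0.215022) = 2.120448
x=0.840000, w=2.120448: f=-0.571934 → w ← 2.120448 + 0.28·(-0.571934) = 1.960306
x=1.120000, w=1.960306: f=-0.949523 → w ← 1.960306 + 0.28·(-0.949523) = 1.694440
w(1.4) ≈ 1.6944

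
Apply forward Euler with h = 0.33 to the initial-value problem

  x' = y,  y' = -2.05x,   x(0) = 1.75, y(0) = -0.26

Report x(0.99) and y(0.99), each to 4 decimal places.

0.3397, -3.3732

Euler on (x,y): x_{n+1} = x_n + h·x', y_{n+1} = y_n + h·y'.
0.000000: (1.750000, -0.260000); f=(-0.260000, -3.587500) → (1.664200, -1.443875)
0.330000: (1.664200, -1.443875); f=(-1.443875, -3.411610) → (1.187721, -2.569706)
0.660000: (1.187721, -2.569706); f=(-2.569706, -2.434829) → (0.339718, -3.373200)
(x(0.99), y(0.99)) ≈ (0.3397, -3.3732)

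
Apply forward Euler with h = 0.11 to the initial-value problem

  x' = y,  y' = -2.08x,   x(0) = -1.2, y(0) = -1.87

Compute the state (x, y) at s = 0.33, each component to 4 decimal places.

-1.7213, -0.9120

Euler on (x,y): x_{n+1} = x_n + h·x', y_{n+1} = y_n + h·y'.
0.000000: (-1.200000, -1.870000); f=(-1.870000, 2.496000) → (-1.405700, -1.595440)
0.110000: (-1.405700, -1.595440); f=(-1.595440, 2.923856) → (-1.581198, -1.273816)
0.220000: (-1.581198, -1.273816); f=(-1.273816, 3.288893) → (-1.721318, -0.912038)
(x(0.33), y(0.33)) ≈ (-1.7213, -0.9120)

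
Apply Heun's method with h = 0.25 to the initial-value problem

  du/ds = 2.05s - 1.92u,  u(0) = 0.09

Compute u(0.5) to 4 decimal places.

0.2384

Heun: k1 = f(s_n, u_n); k2 = f(s_n + h, u_n + h·k1); u_{n+1} = u_n + (h/2)·(k1 + k2).
s=0.000000, u=0.090000:
  k1 = f(0.000000, 0.090000) = -0.172800
  k2 = f(0.250000, 0.046800) = 0.422644
  u ← 0.090000 + (0.25/2)·(-0.172800 + 0.422644) = 0.121230
s=0.250000, u=0.121230:
  k1 = f(0.250000, 0.121230) = 0.279737
  k2 = f(0.500000, 0.191165) = 0.657963
  u ← 0.121230 + (0.25/2)·(0.279737 + 0.657963) = 0.238443
u(0.5) ≈ 0.2384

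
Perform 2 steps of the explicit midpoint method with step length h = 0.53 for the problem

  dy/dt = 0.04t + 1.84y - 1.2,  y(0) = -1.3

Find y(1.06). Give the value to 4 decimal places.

-11.0364

Midpoint: k1 = f(t_n, y_n); k2 = f(t_n + h/2, y_n + (h/2)·k1); y_{n+1} = y_n + h·k2.
t=0.000000, y=-1.300000:
  k1 = f(0.000000, -1.300000) = -3.592000
  k2 = f(0.265000, -2.251880) = -5.332859
  y ← -1.300000 + 0.53·(-5.332859) = -4.126415
t=0.530000, y=-4.126415:
  k1 = f(0.530000, -4.126415) = -8.771404
  k2 = f(0.795000, -6.450838) = -13.037741
  y ← -4.126415 + 0.53·(-13.037741) = -11.036418
y(1.06) ≈ -11.0364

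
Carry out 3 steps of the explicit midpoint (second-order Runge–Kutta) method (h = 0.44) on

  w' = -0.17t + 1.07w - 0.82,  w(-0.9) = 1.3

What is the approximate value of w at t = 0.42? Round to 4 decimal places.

3.0712

Midpoint: k1 = f(t_n, w_n); k2 = f(t_n + h/2, w_n + (h/2)·k1); w_{n+1} = w_n + h·k2.
t=-0.900000, w=1.300000:
  k1 = f(-0.900000, 1.300000) = 0.724000
  k2 = f(-0.680000, 1.459280) = 0.857030
  w ← 1.300000 + 0.44·0.857030 = 1.677093
t=-0.460000, w=1.677093:
  k1 = f(-0.460000, 1.677093) = 1.052690
  k2 = f(-0.240000, 1.908685) = 1.263093
  w ← 1.677093 + 0.44·1.263093 = 2.232854
t=-0.020000, w=2.232854:
  k1 = f(-0.020000, 2.232854) = 1.572554
  k2 = f(0.200000, 2.578816) = 1.905333
  w ← 2.232854 + 0.44·1.905333 = 3.071200
w(0.42) ≈ 3.0712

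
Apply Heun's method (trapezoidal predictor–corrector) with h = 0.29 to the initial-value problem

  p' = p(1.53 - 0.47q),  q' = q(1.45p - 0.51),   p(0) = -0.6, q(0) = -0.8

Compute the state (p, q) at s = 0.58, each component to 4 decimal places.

Heun on (p,q): k1 = f(s_n, state_n); k2 = f(s_n + h, state_n + h·k1); state_{n+1} = state_n + (h/2)·(k1 + k2).
0.000000: (-0.600000, -0.800000)
  k1 = (-1.143600, 1.104000)
  predictor → (-0.931644, -0.479840)
  k2 = (-1.635524, 0.892926)
  → (-1.002973, -0.510446)
0.290000: (-1.002973, -0.510446)
  k1 = (-1.775171, 1.002674)
  predictor → (-1.517773, -0.219670)
  k2 = (-2.478895, 0.595476)
  → (-1.619813, -0.278714)
(p(0.58), q(0.58)) ≈ (-1.6198, -0.2787)

-1.6198, -0.2787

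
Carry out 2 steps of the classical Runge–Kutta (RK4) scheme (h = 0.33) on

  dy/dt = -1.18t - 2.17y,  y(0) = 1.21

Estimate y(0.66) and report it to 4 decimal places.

0.1221

RK4: k1 = f(t_n, y_n); k2 = f(t_n + h/2, y_n + (h/2)·k1); k3 = f(t_n + h/2, y_n + (h/2)·k2); k4 = f(t_n + h, y_n + h·k3); y_{n+1} = y_n + (h/6)·(k1 + 2k2 + 2k3 + k4).
t=0.000000, y=1.210000:
  k1 = f(0.000000, 1.210000) = -2.625700
  k2 = f(0.165000, 0.776760) = -1.880268
  k3 = f(0.165000, 0.899756) = -2.147170
  k4 = f(0.330000, 0.501434) = -1.477512
  y ← 1.210000 + (0.33/6)·(k1 + 2k2 + 2k3 + k4) = 0.541305
t=0.330000, y=0.541305:
  k1 = f(0.330000, 0.541305) = -1.564032
  k2 = f(0.495000, 0.283240) = -1.198730
  k3 = f(0.495000, 0.343515) = -1.329527
  k4 = f(0.660000, 0.102561) = -1.001358
  y ← 0.541305 + (0.33/6)·(k1 + 2k2 + 2k3 + k4) = 0.122100
y(0.66) ≈ 0.1221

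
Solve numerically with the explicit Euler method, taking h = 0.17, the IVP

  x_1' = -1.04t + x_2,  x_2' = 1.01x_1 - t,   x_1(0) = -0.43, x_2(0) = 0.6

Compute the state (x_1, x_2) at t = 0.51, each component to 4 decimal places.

Euler on (x_1,x_2): x_1_{n+1} = x_1_n + h·x_1', x_2_{n+1} = x_2_n + h·x_2'.
0.000000: (-0.430000, 0.600000); f=(0.600000, -0.434300) → (-0.328000, 0.526169)
0.170000: (-0.328000, 0.526169); f=(0.349369, -0.501280) → (-0.268607, 0.440951)
0.340000: (-0.268607, 0.440951); f=(0.087351, -0.611293) → (-0.253758, 0.337032)
(x_1(0.51), x_2(0.51)) ≈ (-0.2538, 0.3370)

-0.2538, 0.3370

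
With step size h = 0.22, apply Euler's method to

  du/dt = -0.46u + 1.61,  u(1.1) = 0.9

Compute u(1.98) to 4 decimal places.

1.8032

Euler: u_{n+1} = u_n + h·f(t_n, u_n).
t=1.100000, u=0.900000: f=1.196000 → u ← 0.900000 + 0.22·1.196000 = 1.163120
t=1.320000, u=1.163120: f=1.074965 → u ← 1.163120 + 0.22·1.074965 = 1.399612
t=1.540000, u=1.399612: f=0.966178 → u ← 1.399612 + 0.22·0.966178 = 1.612171
t=1.760000, u=1.612171: f=0.868401 → u ← 1.612171 + 0.22·0.868401 = 1.803220
u(1.98) ≈ 1.8032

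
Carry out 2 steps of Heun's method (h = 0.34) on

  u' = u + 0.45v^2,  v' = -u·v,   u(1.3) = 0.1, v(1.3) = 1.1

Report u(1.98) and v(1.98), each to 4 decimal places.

0.6591, 0.8662

Heun on (u,v): k1 = f(s_n, state_n); k2 = f(s_n + h, state_n + h·k1); state_{n+1} = state_n + (h/2)·(k1 + k2).
1.300000: (0.100000, 1.100000)
  k1 = (0.644500, -0.110000)
  predictor → (0.319130, 1.062600)
  k2 = (0.827233, -0.339108)
  → (0.350195, 1.023652)
1.640000: (0.350195, 1.023652)
  k1 = (0.821733, -0.358477)
  predictor → (0.629584, 0.901769)
  k2 = (0.995519, -0.567739)
  → (0.659127, 0.866195)
(u(1.98), v(1.98)) ≈ (0.6591, 0.8662)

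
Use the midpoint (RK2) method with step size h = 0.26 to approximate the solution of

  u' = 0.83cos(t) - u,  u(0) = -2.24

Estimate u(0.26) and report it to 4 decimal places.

-1.5474

Midpoint: k1 = f(t_n, u_n); k2 = f(t_n + h/2, u_n + (h/2)·k1); u_{n+1} = u_n + h·k2.
t=0.000000, u=-2.240000:
  k1 = f(0.000000, -2.240000) = 3.070000
  k2 = f(0.130000, -1.840900) = 2.663896
  u ← -2.240000 + 0.26·2.663896 = -1.547387
u(0.26) ≈ -1.5474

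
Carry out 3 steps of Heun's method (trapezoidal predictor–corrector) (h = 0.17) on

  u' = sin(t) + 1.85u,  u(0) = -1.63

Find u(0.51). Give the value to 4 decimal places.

Heun: k1 = f(t_n, u_n); k2 = f(t_n + h, u_n + h·k1); u_{n+1} = u_n + (h/2)·(k1 + k2).
t=0.000000, u=-1.630000:
  k1 = f(0.000000, -1.630000) = -3.015500
  k2 = f(0.170000, -2.142635) = -3.794692
  u ← -1.630000 + (0.17/2)·(-3.015500 + (-3.794692)) = -2.208866
t=0.170000, u=-2.208866:
  k1 = f(0.170000, -2.208866) = -3.917220
  k2 = f(0.340000, -2.874794) = -4.984881
  u ← -2.208866 + (0.17/2)·(-3.917220 + (-4.984881)) = -2.965545
t=0.340000, u=-2.965545:
  k1 = f(0.340000, -2.965545) = -5.152771
  k2 = f(0.510000, -3.841516) = -6.618628
  u ← -2.965545 + (0.17/2)·(-5.152771 + (-6.618628)) = -3.966114
u(0.51) ≈ -3.9661

-3.9661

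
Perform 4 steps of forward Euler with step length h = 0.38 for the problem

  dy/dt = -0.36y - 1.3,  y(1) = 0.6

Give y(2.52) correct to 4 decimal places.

Euler: y_{n+1} = y_n + h·f(t_n, y_n).
t=1.000000, y=0.600000: f=-1.516000 → y ← 0.600000 + 0.38·(-1.516000) = 0.023920
t=1.380000, y=0.023920: f=-1.308611 → y ← 0.023920 + 0.38·(-1.308611) = -0.473352
t=1.760000, y=-0.473352: f=-1.129593 → y ← -0.473352 + 0.38·(-1.129593) = -0.902598
t=2.140000, y=-0.902598: f=-0.975065 → y ← -0.902598 + 0.38·(-0.975065) = -1.273122
y(2.52) ≈ -1.2731

-1.2731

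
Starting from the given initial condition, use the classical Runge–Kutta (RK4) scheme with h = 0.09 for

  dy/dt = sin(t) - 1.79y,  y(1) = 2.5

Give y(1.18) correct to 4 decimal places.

RK4: k1 = f(t_n, y_n); k2 = f(t_n + h/2, y_n + (h/2)·k1); k3 = f(t_n + h/2, y_n + (h/2)·k2); k4 = f(t_n + h, y_n + h·k3); y_{n+1} = y_n + (h/6)·(k1 + 2k2 + 2k3 + k4).
t=1.000000, y=2.500000:
  k1 = f(1.000000, 2.500000) = -3.633529
  k2 = f(1.045000, 2.336491) = -3.317395
  k3 = f(1.045000, 2.350717) = -3.342859
  k4 = f(1.090000, 2.199143) = -3.049838
  y ← 2.500000 + (0.09/6)·(k1 + 2k2 + 2k3 + k4) = 2.199942
t=1.090000, y=2.199942:
  k1 = f(1.090000, 2.199942) = -3.051269
  k2 = f(1.135000, 2.062635) = -2.785582
  k3 = f(1.135000, 2.074591) = -2.806983
  k4 = f(1.180000, 1.947313) = -2.561085
  y ← 2.199942 + (0.09/6)·(k1 + 2k2 + 2k3 + k4) = 1.947980
y(1.18) ≈ 1.9480

1.9480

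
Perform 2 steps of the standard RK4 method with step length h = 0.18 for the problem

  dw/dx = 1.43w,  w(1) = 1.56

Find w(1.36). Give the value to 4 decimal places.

RK4: k1 = f(x_n, w_n); k2 = f(x_n + h/2, w_n + (h/2)·k1); k3 = f(x_n + h/2, w_n + (h/2)·k2); k4 = f(x_n + h, w_n + h·k3); w_{n+1} = w_n + (h/6)·(k1 + 2k2 + 2k3 + k4).
x=1.000000, w=1.560000:
  k1 = f(1.000000, 1.560000) = 2.230800
  k2 = f(1.090000, 1.760772) = 2.517904
  k3 = f(1.090000, 1.786611) = 2.554854
  k4 = f(1.180000, 2.019874) = 2.888419
  w ← 1.560000 + (0.18/6)·(k1 + 2k2 + 2k3 + k4) = 2.017942
x=1.180000, w=2.017942:
  k1 = f(1.180000, 2.017942) = 2.885657
  k2 = f(1.270000, 2.277651) = 3.257041
  k3 = f(1.270000, 2.311076) = 3.304838
  k4 = f(1.360000, 2.612813) = 3.736323
  w ← 2.017942 + (0.18/6)·(k1 + 2k2 + 2k3 + k4) = 2.610314
w(1.36) ≈ 2.6103

2.6103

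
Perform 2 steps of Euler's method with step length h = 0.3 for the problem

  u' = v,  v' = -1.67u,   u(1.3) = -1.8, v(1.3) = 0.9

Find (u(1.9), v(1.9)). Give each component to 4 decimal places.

-0.9895, 2.5683

Euler on (u,v): u_{n+1} = u_n + h·u', v_{n+1} = v_n + h·v'.
1.300000: (-1.800000, 0.900000); f=(0.900000, 3.006000) → (-1.530000, 1.801800)
1.600000: (-1.530000, 1.801800); f=(1.801800, 2.555100) → (-0.989460, 2.568330)
(u(1.9), v(1.9)) ≈ (-0.9895, 2.5683)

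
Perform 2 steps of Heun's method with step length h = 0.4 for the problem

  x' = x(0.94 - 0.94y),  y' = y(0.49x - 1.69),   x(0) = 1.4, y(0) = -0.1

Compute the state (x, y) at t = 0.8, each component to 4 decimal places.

3.0818, -0.0591

Heun on (x,y): k1 = f(t_n, state_n); k2 = f(t_n + h, state_n + h·k1); state_{n+1} = state_n + (h/2)·(k1 + k2).
0.000000: (1.400000, -0.100000)
  k1 = (1.447600, 0.100400)
  predictor → (1.979040, -0.059840)
  k2 = (1.971618, 0.043101)
  → (2.083844, -0.071300)
0.400000: (2.083844, -0.071300)
  k1 = (2.098476, 0.047694)
  predictor → (2.923234, -0.052222)
  k2 = (2.891339, 0.013453)
  → (3.081806, -0.059070)
(x(0.8), y(0.8)) ≈ (3.0818, -0.0591)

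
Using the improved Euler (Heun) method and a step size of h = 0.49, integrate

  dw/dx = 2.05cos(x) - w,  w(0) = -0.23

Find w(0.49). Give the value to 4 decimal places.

Heun: k1 = f(x_n, w_n); k2 = f(x_n + h, w_n + h·k1); w_{n+1} = w_n + (h/2)·(k1 + k2).
x=0.000000, w=-0.230000:
  k1 = f(0.000000, -0.230000) = 2.280000
  k2 = f(0.490000, 0.887200) = 0.921582
  w ← -0.230000 + (0.49/2)·(2.280000 + 0.921582) = 0.554388
w(0.49) ≈ 0.5544

0.5544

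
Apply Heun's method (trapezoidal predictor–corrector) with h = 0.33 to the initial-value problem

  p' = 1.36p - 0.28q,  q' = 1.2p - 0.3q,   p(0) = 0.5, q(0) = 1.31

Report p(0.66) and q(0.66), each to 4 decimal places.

0.8031, 1.5286

Heun on (p,q): k1 = f(x_n, state_n); k2 = f(x_n + h, state_n + h·k1); state_{n+1} = state_n + (h/2)·(k1 + k2).
0.000000: (0.500000, 1.310000)
  k1 = (0.313200, 0.207000)
  predictor → (0.603356, 1.378310)
  k2 = (0.434637, 0.310534)
  → (0.623393, 1.395393)
0.330000: (0.623393, 1.395393)
  k1 = (0.457105, 0.329454)
  predictor → (0.774238, 1.504113)
  k2 = (0.631812, 0.477851)
  → (0.803064, 1.528599)
(p(0.66), q(0.66)) ≈ (0.8031, 1.5286)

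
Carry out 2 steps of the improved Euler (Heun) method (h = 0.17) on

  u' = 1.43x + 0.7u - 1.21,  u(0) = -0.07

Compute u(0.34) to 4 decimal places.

-0.4644

Heun: k1 = f(x_n, u_n); k2 = f(x_n + h, u_n + h·k1); u_{n+1} = u_n + (h/2)·(k1 + k2).
x=0.000000, u=-0.070000:
  k1 = f(0.000000, -0.070000) = -1.259000
  k2 = f(0.170000, -0.284030) = -1.165721
  u ← -0.070000 + (0.17/2)·(-1.259000 + (-1.165721)) = -0.276101
x=0.170000, u=-0.276101:
  k1 = f(0.170000, -0.276101) = -1.160171
  k2 = f(0.340000, -0.473330) = -1.055131
  u ← -0.276101 + (0.17/2)·(-1.160171 + (-1.055131)) = -0.464402
u(0.34) ≈ -0.4644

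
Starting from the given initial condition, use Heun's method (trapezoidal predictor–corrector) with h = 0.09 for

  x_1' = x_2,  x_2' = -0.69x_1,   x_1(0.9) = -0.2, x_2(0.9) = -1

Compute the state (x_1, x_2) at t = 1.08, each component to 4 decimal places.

Heun on (x_1,x_2): k1 = f(t_n, state_n); k2 = f(t_n + h, state_n + h·k1); state_{n+1} = state_n + (h/2)·(k1 + k2).
0.900000: (-0.200000, -1.000000)
  k1 = (-1.000000, 0.138000)
  predictor → (-0.290000, -0.987580)
  k2 = (-0.987580, 0.200100)
  → (-0.289441, -0.984785)
0.990000: (-0.289441, -0.984785)
  k1 = (-0.984785, 0.199714)
  predictor → (-0.378072, -0.966811)
  k2 = (-0.966811, 0.260870)
  → (-0.377263, -0.964059)
(x_1(1.08), x_2(1.08)) ≈ (-0.3773, -0.9641)

-0.3773, -0.9641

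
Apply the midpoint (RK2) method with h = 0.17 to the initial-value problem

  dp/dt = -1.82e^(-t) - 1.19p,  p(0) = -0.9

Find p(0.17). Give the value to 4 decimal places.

Midpoint: k1 = f(t_n, p_n); k2 = f(t_n + h/2, p_n + (h/2)·k1); p_{n+1} = p_n + h·k2.
t=0.000000, p=-0.900000:
  k1 = f(0.000000, -0.900000) = -0.749000
  k2 = f(0.085000, -0.963665) = -0.524931
  p ← -0.900000 + 0.17·(-0.524931) = -0.989238
p(0.17) ≈ -0.9892

-0.9892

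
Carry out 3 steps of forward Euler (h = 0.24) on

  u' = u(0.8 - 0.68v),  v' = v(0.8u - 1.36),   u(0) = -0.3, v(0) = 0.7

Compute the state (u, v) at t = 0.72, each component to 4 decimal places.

Euler on (u,v): u_{n+1} = u_n + h·u', v_{n+1} = v_n + h·v'.
0.000000: (-0.300000, 0.700000); f=(-0.097200, -1.120000) → (-0.323328, 0.431200)
0.240000: (-0.323328, 0.431200); f=(-0.163857, -0.697967) → (-0.362654, 0.263688)
0.480000: (-0.362654, 0.263688); f=(-0.225096, -0.435117) → (-0.416677, 0.159260)
(u(0.72), v(0.72)) ≈ (-0.4167, 0.1593)

-0.4167, 0.1593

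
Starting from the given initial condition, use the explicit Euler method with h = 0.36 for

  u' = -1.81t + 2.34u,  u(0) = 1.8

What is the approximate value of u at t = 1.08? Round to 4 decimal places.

10.3557

Euler: u_{n+1} = u_n + h·f(t_n, u_n).
t=0.000000, u=1.800000: f=4.212000 → u ← 1.800000 + 0.36·4.212000 = 3.316320
t=0.360000, u=3.316320: f=7.108589 → u ← 3.316320 + 0.36·7.108589 = 5.875412
t=0.720000, u=5.875412: f=12.445264 → u ← 5.875412 + 0.36·12.445264 = 10.355707
u(1.08) ≈ 10.3557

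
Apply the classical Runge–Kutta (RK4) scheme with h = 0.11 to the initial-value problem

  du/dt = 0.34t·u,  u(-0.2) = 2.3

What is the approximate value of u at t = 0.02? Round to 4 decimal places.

2.2846

RK4: k1 = f(t_n, u_n); k2 = f(t_n + h/2, u_n + (h/2)·k1); k3 = f(t_n + h/2, u_n + (h/2)·k2); k4 = f(t_n + h, u_n + h·k3); u_{n+1} = u_n + (h/6)·(k1 + 2k2 + 2k3 + k4).
t=-0.200000, u=2.300000:
  k1 = f(-0.200000, 2.300000) = -0.156400
  k2 = f(-0.145000, 2.291398) = -0.112966
  k3 = f(-0.145000, 2.293787) = -0.113084
  k4 = f(-0.090000, 2.287561) = -0.069999
  u ← 2.300000 + (0.11/6)·(k1 + 2k2 + 2k3 + k4) = 2.287561
t=-0.090000, u=2.287561:
  k1 = f(-0.090000, 2.287561) = -0.069999
  k2 = f(-0.035000, 2.283711) = -0.027176
  k3 = f(-0.035000, 2.286066) = -0.027204
  k4 = f(0.020000, 2.284568) = 0.015535
  u ← 2.287561 + (0.11/6)·(k1 + 2k2 + 2k3 + k4) = 2.284568
u(0.02) ≈ 2.2846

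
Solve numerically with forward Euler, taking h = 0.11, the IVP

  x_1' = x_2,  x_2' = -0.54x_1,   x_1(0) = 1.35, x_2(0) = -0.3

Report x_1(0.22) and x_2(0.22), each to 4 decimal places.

1.2752, -0.4584

Euler on (x_1,x_2): x_1_{n+1} = x_1_n + h·x_1', x_2_{n+1} = x_2_n + h·x_2'.
0.000000: (1.350000, -0.300000); f=(-0.300000, -0.729000) → (1.317000, -0.380190)
0.110000: (1.317000, -0.380190); f=(-0.380190, -0.711180) → (1.275179, -0.458420)
(x_1(0.22), x_2(0.22)) ≈ (1.2752, -0.4584)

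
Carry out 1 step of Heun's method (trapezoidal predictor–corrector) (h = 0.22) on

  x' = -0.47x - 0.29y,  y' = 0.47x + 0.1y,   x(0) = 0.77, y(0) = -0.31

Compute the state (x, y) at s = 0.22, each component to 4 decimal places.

Heun on (x,y): k1 = f(s_n, state_n); k2 = f(s_n + h, state_n + h·k1); state_{n+1} = state_n + (h/2)·(k1 + k2).
0.000000: (0.770000, -0.310000)
  k1 = (-0.272000, 0.330900)
  predictor → (0.710160, -0.237202)
  k2 = (-0.264987, 0.310055)
  → (0.710931, -0.239495)
(x(0.22), y(0.22)) ≈ (0.7109, -0.2395)

0.7109, -0.2395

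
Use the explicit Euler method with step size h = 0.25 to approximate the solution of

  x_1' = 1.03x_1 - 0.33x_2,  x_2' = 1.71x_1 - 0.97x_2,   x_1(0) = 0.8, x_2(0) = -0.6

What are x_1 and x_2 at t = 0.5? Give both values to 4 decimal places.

Euler on (x_1,x_2): x_1_{n+1} = x_1_n + h·x_1', x_2_{n+1} = x_2_n + h·x_2'.
0.000000: (0.800000, -0.600000); f=(1.022000, 1.950000) → (1.055500, -0.112500)
0.250000: (1.055500, -0.112500); f=(1.124290, 1.914030) → (1.336573, 0.366008)
(x_1(0.5), x_2(0.5)) ≈ (1.3366, 0.3660)

1.3366, 0.3660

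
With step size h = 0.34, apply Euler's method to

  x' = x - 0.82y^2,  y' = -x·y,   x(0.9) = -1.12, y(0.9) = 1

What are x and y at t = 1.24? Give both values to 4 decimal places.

Euler on (x,y): x_{n+1} = x_n + h·x', y_{n+1} = y_n + h·y'.
0.900000: (-1.120000, 1.000000); f=(-1.940000, 1.120000) → (-1.779600, 1.380800)
(x(1.24), y(1.24)) ≈ (-1.7796, 1.3808)

-1.7796, 1.3808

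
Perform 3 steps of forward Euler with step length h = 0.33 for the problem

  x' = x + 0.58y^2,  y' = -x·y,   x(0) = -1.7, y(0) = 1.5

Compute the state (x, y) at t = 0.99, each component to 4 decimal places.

0.8579, 5.4724

Euler on (x,y): x_{n+1} = x_n + h·x', y_{n+1} = y_n + h·y'.
0.000000: (-1.700000, 1.500000); f=(-0.395000, 2.550000) → (-1.830350, 2.341500)
0.330000: (-1.830350, 2.341500); f=(1.349571, 4.285765) → (-1.384992, 3.755802)
0.660000: (-1.384992, 3.755802); f=(6.796518, 5.201755) → (0.857859, 5.472381)
(x(0.99), y(0.99)) ≈ (0.8579, 5.4724)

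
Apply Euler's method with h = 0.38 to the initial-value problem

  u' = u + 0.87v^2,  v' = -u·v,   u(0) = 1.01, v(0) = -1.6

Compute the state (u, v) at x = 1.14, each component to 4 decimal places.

Euler on (u,v): u_{n+1} = u_n + h·u', v_{n+1} = v_n + h·v'.
0.000000: (1.010000, -1.600000); f=(3.237200, 1.616000) → (2.240136, -0.985920)
0.380000: (2.240136, -0.985920); f=(3.085809, 2.208595) → (3.412744, -0.146654)
0.760000: (3.412744, -0.146654); f=(3.431455, 0.500492) → (4.716696, 0.043533)
(u(1.14), v(1.14)) ≈ (4.7167, 0.0435)

4.7167, 0.0435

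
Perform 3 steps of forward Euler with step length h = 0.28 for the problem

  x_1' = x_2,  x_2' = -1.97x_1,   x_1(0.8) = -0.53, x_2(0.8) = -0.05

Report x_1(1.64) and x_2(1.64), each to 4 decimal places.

Euler on (x_1,x_2): x_1_{n+1} = x_1_n + h·x_1', x_2_{n+1} = x_2_n + h·x_2'.
0.800000: (-0.530000, -0.050000); f=(-0.050000, 1.044100) → (-0.544000, 0.242348)
1.080000: (-0.544000, 0.242348); f=(0.242348, 1.071680) → (-0.476143, 0.542418)
1.360000: (-0.476143, 0.542418); f=(0.542418, 0.938001) → (-0.324265, 0.805059)
(x_1(1.64), x_2(1.64)) ≈ (-0.3243, 0.8051)

-0.3243, 0.8051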